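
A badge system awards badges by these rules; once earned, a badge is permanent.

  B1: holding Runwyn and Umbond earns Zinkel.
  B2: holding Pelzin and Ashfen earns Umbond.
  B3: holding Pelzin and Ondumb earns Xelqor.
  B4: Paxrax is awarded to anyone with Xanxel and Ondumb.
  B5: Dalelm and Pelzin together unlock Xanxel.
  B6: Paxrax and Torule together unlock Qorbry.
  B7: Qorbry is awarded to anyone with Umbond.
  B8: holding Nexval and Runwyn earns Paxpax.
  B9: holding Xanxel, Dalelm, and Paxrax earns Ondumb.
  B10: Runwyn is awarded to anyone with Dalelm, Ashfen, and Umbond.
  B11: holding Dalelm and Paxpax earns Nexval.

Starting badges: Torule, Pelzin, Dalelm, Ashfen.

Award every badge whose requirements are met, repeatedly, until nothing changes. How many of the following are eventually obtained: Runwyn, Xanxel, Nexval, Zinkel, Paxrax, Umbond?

4

With Pelzin and Ashfen, Umbond is earned (B2).
With Dalelm and Pelzin, Xanxel is earned (B5).
With Dalelm, Ashfen, and Umbond, Runwyn is earned (B10).
With Runwyn and Umbond, Zinkel is earned (B1).
Runwyn: reached.
Xanxel: reached.
Nexval would need Dalelm and Paxpax (B11), but Paxpax is never earned.
Zinkel: reached.
Paxrax would need Xanxel and Ondumb (B4), but Ondumb is never earned.
Umbond: reached.
Reached: Runwyn, Xanxel, Zinkel, and Umbond — 4 of the 6.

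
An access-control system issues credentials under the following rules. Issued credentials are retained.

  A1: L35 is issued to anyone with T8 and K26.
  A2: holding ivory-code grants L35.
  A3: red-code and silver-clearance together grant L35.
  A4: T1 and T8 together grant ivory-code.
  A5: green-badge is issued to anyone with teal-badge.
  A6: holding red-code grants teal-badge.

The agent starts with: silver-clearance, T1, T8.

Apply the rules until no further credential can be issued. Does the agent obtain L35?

Holding T1 and T8 grants ivory-code (A4).
Holding ivory-code grants L35 (A2).

Yes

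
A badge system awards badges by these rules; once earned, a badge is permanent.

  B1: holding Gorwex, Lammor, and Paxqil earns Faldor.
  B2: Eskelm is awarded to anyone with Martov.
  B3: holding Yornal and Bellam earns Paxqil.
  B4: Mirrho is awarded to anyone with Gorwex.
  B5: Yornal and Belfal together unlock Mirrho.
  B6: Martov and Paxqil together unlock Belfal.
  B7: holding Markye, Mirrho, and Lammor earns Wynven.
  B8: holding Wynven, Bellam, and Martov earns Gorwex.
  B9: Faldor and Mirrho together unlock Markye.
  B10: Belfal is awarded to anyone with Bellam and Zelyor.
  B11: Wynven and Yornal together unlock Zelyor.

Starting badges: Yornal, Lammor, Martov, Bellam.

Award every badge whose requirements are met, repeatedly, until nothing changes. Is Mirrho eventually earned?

With Yornal and Bellam, Paxqil is earned (B3).
With Martov and Paxqil, Belfal is earned (B6).
With Yornal and Belfal, Mirrho is earned (B5).

Yes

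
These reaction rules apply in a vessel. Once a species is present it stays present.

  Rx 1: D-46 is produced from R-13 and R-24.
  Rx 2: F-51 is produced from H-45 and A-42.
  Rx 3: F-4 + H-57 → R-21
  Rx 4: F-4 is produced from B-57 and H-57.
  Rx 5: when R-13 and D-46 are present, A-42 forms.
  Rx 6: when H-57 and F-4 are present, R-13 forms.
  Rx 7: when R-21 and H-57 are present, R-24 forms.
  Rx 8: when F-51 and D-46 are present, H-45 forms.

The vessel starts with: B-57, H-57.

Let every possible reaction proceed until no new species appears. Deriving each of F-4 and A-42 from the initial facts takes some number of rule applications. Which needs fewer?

F-4

F-4: B-57 and H-57 present → F-4 forms (Rx 4). [1 rule application]
A-42: B-57 and H-57 present → F-4 forms (Rx 4). F-4 and H-57 present → R-21 forms (Rx 3). H-57 and F-4 present → R-13 forms (Rx 6). R-21 and H-57 present → R-24 forms (Rx 7). R-13 and R-24 present → D-46 forms (Rx 1). R-13 and D-46 present → A-42 forms (Rx 5). [6 rule applications]
F-4 needs fewer.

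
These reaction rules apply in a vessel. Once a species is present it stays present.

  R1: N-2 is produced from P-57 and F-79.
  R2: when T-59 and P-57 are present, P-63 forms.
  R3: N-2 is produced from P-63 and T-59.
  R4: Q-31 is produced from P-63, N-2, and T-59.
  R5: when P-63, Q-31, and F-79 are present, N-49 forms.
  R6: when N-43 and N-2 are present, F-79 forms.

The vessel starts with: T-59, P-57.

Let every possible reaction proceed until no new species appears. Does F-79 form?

F-79 would need N-43 and N-2 (R6), but N-43 never forms.

No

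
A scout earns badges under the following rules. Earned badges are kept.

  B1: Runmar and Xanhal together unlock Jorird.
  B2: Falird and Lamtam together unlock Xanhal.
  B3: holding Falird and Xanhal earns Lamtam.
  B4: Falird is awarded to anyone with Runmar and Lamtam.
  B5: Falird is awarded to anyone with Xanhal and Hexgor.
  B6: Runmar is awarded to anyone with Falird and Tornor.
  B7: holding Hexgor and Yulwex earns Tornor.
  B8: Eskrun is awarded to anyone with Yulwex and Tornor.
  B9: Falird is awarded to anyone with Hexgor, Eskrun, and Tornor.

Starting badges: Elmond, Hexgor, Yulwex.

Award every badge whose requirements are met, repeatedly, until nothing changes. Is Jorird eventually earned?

Jorird would need Runmar and Xanhal (B1), but Xanhal is never earned.

No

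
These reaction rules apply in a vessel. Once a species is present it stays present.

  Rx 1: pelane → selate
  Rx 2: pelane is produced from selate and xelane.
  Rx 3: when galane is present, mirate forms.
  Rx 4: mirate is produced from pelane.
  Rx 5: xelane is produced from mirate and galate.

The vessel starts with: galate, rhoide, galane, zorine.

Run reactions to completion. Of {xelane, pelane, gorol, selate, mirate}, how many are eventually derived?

galane present → mirate forms (Rx 3).
mirate and galate present → xelane forms (Rx 5).
xelane: reached.
pelane would need selate and xelane (Rx 2), but selate never forms.
No rule produces gorol, and it is not given.
selate would need pelane (Rx 1), but pelane never forms.
mirate: reached.
Reached: xelane and mirate — 2 of the 5.

2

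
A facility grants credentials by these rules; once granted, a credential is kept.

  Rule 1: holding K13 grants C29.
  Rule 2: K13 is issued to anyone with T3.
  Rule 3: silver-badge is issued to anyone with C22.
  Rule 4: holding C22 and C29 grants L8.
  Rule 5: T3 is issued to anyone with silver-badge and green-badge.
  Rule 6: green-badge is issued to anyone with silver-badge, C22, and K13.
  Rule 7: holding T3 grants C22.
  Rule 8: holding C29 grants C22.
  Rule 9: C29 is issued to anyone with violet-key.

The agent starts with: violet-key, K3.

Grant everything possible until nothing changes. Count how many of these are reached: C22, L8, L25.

2

Holding violet-key grants C29 (Rule 9).
Holding C29 grants C22 (Rule 8).
Holding C22 and C29 grants L8 (Rule 4).
C22: reached.
L8: reached.
No rule produces L25, and it is not given.
Reached: C22 and L8 — 2 of the 3.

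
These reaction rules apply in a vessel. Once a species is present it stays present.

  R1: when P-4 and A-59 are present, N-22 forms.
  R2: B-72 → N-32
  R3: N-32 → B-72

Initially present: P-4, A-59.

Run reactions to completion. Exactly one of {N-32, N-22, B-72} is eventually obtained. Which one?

P-4 and A-59 present → N-22 forms (R1).
B-72 would need N-32 (R3), but N-32 never forms. N-32 would need B-72 (R2), but B-72 never forms.

N-22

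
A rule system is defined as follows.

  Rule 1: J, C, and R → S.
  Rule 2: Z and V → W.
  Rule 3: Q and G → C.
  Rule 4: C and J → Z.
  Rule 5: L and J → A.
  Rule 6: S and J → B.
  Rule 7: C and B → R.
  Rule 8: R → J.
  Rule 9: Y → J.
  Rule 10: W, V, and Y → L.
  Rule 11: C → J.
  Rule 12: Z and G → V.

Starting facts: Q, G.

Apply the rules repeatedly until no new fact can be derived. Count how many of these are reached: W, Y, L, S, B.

1

Q and G hold, so C follows (Rule 3).
From C, Rule 11 gives J.
From C and J, Rule 4 gives Z.
From Z and G, Rule 12 gives V.
From Z and V, Rule 2 gives W.
W: reached.
No rule produces Y, and it is not given.
L would need W, V, and Y (Rule 10), but Y is never established.
S would need J, C, and R (Rule 1), but R is never established.
B would need S and J (Rule 6), but S is never established.
Reached: W — 1 of the 5.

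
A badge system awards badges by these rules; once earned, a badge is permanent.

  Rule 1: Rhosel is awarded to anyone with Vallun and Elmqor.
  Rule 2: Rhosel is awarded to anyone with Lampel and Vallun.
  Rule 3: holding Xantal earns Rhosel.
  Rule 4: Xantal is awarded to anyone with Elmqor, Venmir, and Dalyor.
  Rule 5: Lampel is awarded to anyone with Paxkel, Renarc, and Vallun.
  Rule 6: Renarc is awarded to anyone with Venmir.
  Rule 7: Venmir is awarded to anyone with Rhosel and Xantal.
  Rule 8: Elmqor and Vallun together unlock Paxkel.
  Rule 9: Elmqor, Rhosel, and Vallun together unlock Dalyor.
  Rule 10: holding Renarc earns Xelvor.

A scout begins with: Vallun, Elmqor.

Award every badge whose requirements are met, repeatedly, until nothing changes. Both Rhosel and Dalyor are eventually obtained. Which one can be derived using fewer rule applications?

Rhosel: With Vallun and Elmqor, Rhosel is earned (Rule 1). [1 rule application]
Dalyor: With Vallun and Elmqor, Rhosel is earned (Rule 1). With Elmqor, Rhosel, and Vallun, Dalyor is earned (Rule 9). [2 rule applications]
Rhosel needs fewer.

Rhosel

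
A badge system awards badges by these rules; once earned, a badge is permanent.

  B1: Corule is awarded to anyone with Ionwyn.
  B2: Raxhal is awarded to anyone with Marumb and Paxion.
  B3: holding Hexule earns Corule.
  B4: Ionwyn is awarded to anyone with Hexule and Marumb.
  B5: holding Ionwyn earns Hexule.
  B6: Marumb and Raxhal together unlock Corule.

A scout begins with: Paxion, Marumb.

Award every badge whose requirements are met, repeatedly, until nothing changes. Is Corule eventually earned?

With Marumb and Paxion, Raxhal is earned (B2).
With Marumb and Raxhal, Corule is earned (B6).

Yes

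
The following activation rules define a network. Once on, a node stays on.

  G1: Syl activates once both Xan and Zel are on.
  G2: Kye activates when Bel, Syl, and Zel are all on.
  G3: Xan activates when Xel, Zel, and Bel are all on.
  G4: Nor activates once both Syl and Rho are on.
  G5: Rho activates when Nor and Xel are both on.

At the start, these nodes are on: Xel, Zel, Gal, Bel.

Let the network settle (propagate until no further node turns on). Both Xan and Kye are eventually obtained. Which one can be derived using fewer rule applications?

Xan: G3: Xel, Zel, and Bel on → Xan on. [1 rule application]
Kye: G3: Xel, Zel, and Bel on → Xan on. G1: Xan and Zel on → Syl on. G2: Bel, Syl, and Zel on → Kye on. [3 rule applications]
Xan needs fewer.

Xan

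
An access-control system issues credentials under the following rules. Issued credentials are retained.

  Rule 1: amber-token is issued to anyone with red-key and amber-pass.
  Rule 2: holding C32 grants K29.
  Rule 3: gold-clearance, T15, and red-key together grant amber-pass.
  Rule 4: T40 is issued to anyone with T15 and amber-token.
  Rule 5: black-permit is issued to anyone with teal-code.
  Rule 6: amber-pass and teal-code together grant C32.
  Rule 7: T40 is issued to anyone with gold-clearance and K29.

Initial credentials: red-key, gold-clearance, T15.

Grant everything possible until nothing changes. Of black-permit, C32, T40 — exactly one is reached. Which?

Holding gold-clearance, T15, and red-key grants amber-pass (Rule 3).
Holding red-key and amber-pass grants amber-token (Rule 1).
Holding T15 and amber-token grants T40 (Rule 4).
C32 would need amber-pass and teal-code (Rule 6), but teal-code is never granted. black-permit would need teal-code (Rule 5), but teal-code is never granted.

T40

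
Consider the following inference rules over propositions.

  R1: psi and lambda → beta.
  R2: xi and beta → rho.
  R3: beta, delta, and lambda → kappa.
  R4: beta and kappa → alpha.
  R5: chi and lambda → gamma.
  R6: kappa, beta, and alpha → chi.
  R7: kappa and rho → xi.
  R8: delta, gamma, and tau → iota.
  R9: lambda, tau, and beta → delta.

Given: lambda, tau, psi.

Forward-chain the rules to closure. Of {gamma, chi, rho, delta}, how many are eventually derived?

psi and lambda hold, so beta follows (R1).
lambda, tau, and beta hold, so delta follows (R9).
beta, delta, and lambda hold, so kappa follows (R3).
From beta and kappa, R4 gives alpha.
kappa, beta, and alpha hold, so chi follows (R6).
chi and lambda hold, so gamma follows (R5).
gamma: reached.
chi: reached.
rho would need xi and beta (R2), but xi is never established.
delta: reached.
Reached: gamma, chi, and delta — 3 of the 4.

3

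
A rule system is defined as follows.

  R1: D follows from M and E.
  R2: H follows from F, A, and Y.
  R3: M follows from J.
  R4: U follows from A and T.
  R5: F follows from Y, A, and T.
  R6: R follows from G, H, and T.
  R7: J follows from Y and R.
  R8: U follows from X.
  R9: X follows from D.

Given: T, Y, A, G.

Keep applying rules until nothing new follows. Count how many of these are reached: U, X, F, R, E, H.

From Y, A, and T, R5 gives F.
A and T hold, so U follows (R4).
F, A, and Y hold, so H follows (R2).
G, H, and T hold, so R follows (R6).
U: reached.
X would need D (R9), but D is never established.
F: reached.
R: reached.
No rule produces E, and it is not given.
H: reached.
Reached: U, F, R, and H — 4 of the 6.

4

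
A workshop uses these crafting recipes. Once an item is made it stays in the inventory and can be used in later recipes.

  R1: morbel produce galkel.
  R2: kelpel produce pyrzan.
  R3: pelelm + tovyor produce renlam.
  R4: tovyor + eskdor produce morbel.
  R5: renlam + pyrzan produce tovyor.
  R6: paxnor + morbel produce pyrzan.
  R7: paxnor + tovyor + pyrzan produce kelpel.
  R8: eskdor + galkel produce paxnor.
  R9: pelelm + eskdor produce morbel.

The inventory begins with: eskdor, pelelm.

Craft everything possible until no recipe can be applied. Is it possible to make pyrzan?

Using R9, pelelm and eskdor make morbel.
Using R1, morbel makes galkel.
Using R8, eskdor and galkel make paxnor.
Using R6, paxnor and morbel make pyrzan.

Yes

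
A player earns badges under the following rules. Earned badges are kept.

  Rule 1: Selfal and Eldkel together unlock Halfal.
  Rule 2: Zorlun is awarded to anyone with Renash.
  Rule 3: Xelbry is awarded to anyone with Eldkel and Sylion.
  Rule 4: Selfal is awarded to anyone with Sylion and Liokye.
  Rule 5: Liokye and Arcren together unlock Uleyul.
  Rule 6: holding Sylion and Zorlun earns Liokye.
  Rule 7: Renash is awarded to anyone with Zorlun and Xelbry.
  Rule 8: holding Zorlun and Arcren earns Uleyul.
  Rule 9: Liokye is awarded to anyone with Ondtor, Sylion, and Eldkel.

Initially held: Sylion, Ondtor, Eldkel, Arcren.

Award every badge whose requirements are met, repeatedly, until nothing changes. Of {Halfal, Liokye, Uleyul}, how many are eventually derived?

3

With Ondtor, Sylion, and Eldkel, Liokye is earned (Rule 9).
With Sylion and Liokye, Selfal is earned (Rule 4).
With Liokye and Arcren, Uleyul is earned (Rule 5).
With Selfal and Eldkel, Halfal is earned (Rule 1).
Halfal: reached.
Liokye: reached.
Uleyul: reached.
All 3 are reached.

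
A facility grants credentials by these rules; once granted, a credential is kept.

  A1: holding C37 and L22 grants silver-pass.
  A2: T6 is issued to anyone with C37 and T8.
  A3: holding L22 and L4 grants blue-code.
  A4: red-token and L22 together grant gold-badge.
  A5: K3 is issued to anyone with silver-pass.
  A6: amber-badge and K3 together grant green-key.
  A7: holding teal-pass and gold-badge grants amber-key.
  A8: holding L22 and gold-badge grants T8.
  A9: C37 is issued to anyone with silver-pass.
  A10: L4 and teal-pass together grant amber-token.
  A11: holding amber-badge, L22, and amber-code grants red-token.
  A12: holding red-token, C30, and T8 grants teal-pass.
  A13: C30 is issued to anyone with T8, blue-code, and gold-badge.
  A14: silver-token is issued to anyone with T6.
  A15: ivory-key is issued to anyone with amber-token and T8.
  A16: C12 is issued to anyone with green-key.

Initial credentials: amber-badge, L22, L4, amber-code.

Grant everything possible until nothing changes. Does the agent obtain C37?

No

C37 would need silver-pass (A9), but silver-pass is never granted.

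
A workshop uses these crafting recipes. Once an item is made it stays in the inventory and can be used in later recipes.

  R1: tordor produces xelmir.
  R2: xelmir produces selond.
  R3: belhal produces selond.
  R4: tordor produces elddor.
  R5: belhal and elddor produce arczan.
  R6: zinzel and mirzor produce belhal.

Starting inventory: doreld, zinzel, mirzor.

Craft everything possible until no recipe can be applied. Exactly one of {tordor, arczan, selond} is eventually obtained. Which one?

selond

Using R6, zinzel and mirzor make belhal.
belhal → selond (R3).
No rule produces tordor, and it is not given. arczan would need belhal and elddor (R5), but elddor is never obtained.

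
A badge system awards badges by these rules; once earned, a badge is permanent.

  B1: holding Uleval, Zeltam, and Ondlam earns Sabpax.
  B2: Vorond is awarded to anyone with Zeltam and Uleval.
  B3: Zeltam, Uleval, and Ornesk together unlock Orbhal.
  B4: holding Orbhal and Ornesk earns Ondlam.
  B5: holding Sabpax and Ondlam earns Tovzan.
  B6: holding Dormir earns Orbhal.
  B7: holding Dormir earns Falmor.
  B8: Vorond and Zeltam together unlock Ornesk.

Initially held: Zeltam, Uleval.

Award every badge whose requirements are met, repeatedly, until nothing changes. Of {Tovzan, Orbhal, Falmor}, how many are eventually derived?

2

With Zeltam and Uleval, Vorond is earned (B2).
With Vorond and Zeltam, Ornesk is earned (B8).
With Zeltam, Uleval, and Ornesk, Orbhal is earned (B3).
With Orbhal and Ornesk, Ondlam is earned (B4).
With Uleval, Zeltam, and Ondlam, Sabpax is earned (B1).
With Sabpax and Ondlam, Tovzan is earned (B5).
Tovzan: reached.
Orbhal: reached.
Falmor would need Dormir (B7), but Dormir is never earned.
Reached: Tovzan and Orbhal — 2 of the 3.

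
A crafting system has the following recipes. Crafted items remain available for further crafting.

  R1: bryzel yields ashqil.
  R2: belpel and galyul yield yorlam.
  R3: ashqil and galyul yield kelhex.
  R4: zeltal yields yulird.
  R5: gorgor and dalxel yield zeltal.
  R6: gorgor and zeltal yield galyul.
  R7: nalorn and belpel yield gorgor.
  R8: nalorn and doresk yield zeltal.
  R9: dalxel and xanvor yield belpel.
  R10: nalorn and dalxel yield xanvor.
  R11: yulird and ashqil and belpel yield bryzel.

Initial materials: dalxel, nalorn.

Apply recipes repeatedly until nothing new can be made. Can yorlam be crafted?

nalorn and dalxel → xanvor (R10).
Using R9, dalxel and xanvor make belpel.
nalorn and belpel → gorgor (R7).
Using R5, gorgor and dalxel make zeltal.
Using R6, gorgor and zeltal make galyul.
belpel and galyul → yorlam (R2).

Yes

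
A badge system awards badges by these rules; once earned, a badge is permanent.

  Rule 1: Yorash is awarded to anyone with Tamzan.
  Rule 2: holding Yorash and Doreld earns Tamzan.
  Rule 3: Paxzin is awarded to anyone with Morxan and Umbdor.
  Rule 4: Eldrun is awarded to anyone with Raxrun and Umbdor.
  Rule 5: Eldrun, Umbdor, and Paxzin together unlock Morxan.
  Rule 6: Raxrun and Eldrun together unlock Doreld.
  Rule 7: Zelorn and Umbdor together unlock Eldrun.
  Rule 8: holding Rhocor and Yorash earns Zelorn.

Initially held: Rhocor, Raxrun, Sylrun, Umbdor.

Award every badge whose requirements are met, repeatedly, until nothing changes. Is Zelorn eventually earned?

No

Zelorn would need Rhocor and Yorash (Rule 8), but Yorash is never earned.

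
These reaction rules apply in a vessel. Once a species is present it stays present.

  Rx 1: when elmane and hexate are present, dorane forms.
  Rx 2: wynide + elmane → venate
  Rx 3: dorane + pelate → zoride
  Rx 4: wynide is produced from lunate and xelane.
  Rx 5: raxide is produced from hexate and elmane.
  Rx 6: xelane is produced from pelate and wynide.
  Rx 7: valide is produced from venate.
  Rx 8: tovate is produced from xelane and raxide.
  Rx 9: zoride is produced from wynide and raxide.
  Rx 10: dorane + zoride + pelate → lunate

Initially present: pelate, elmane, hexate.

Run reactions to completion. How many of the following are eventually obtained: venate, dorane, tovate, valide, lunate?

elmane and hexate present → dorane forms (Rx 1).
dorane and pelate present → zoride forms (Rx 3).
dorane, zoride, and pelate present → lunate forms (Rx 10).
venate would need wynide and elmane (Rx 2), but wynide never forms.
dorane: reached.
tovate would need xelane and raxide (Rx 8), but xelane never forms.
valide would need venate (Rx 7), but venate never forms.
lunate: reached.
Reached: dorane and lunate — 2 of the 5.

2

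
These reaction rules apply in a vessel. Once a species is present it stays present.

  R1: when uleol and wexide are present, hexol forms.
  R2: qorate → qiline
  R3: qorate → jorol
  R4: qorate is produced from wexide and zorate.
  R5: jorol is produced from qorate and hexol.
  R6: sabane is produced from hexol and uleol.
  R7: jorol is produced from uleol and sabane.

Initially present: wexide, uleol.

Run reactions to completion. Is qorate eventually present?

No

qorate would need wexide and zorate (R4), but zorate never forms.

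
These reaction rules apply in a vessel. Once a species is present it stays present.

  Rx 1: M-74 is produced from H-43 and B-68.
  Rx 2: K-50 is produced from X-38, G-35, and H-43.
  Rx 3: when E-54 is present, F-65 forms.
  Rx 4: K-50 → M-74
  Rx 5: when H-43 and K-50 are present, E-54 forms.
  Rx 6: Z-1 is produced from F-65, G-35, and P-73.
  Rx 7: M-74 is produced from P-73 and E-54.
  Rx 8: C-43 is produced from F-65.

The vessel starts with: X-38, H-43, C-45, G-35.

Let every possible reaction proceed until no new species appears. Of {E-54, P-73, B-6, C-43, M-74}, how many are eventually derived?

X-38, G-35, and H-43 present → K-50 forms (Rx 2).
H-43 and K-50 present → E-54 forms (Rx 5).
K-50 present → M-74 forms (Rx 4).
E-54 present → F-65 forms (Rx 3).
F-65 present → C-43 forms (Rx 8).
E-54: reached.
No rule produces P-73, and it is not given.
No rule produces B-6, and it is not given.
C-43: reached.
M-74: reached.
Reached: E-54, C-43, and M-74 — 3 of the 5.

3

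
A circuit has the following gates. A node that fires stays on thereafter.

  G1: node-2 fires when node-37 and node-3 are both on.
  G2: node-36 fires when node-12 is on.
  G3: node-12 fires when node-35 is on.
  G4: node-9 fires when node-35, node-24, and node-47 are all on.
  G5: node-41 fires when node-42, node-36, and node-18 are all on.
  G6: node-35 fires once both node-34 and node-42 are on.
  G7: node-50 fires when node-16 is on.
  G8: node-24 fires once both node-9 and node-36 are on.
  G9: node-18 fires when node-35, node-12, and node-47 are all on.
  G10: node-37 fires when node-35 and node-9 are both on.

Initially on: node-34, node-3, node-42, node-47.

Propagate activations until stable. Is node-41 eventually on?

Yes

G6: node-34 and node-42 on → node-35 on.
G3: node-35 on → node-12 on.
G2: node-12 on → node-36 on.
node-35, node-12, and node-47 are on, so node-18 fires (G9).
node-42, node-36, and node-18 are on, so node-41 fires (G5).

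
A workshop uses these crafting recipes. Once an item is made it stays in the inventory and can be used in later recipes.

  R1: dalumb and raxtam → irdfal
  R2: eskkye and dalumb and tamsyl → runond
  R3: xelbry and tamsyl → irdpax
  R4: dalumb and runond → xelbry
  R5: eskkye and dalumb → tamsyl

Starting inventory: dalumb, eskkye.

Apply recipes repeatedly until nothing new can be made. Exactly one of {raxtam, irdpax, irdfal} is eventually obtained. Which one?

irdpax

eskkye and dalumb → tamsyl (R5).
Using R2, eskkye, dalumb, and tamsyl make runond.
dalumb and runond → xelbry (R4).
xelbry and tamsyl → irdpax (R3).
irdfal would need dalumb and raxtam (R1), but raxtam is never obtained. No rule produces raxtam, and it is not given.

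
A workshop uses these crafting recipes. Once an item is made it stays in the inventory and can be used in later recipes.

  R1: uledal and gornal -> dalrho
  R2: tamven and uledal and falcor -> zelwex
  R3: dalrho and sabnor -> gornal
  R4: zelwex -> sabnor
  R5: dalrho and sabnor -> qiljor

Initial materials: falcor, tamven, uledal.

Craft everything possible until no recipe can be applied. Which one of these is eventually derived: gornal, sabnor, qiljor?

Using R2, tamven, uledal, and falcor make zelwex.
Using R4, zelwex makes sabnor.
qiljor would need dalrho and sabnor (R5), but dalrho is never obtained. gornal would need dalrho and sabnor (R3), but dalrho is never obtained.

sabnor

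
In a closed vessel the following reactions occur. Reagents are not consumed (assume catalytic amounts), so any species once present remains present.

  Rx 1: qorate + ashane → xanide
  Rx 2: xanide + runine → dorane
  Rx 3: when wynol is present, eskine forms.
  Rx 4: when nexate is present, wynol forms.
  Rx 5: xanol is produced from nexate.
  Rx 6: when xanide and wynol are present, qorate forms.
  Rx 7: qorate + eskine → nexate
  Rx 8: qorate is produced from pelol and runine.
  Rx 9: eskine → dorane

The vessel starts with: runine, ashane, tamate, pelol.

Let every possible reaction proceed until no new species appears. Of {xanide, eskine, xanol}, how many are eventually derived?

1

pelol and runine present → qorate forms (Rx 8).
qorate and ashane present → xanide forms (Rx 1).
xanide: reached.
eskine would need wynol (Rx 3), but wynol never forms.
xanol would need nexate (Rx 5), but nexate never forms.
Reached: xanide — 1 of the 3.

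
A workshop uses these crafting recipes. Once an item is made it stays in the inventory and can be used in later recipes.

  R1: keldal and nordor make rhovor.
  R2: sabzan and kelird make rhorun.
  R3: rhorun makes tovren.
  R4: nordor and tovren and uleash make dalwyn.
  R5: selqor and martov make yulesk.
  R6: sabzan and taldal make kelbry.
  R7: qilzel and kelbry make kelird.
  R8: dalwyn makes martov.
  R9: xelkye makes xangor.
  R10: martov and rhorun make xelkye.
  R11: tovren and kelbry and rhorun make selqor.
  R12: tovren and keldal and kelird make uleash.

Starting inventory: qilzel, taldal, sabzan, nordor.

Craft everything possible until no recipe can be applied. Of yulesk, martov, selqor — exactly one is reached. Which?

sabzan and taldal → kelbry (R6).
Using R7, qilzel and kelbry make kelird.
sabzan and kelird → rhorun (R2).
Using R3, rhorun makes tovren.
tovren and kelbry and rhorun → selqor (R11).
martov would need dalwyn (R8), but dalwyn is never obtained. yulesk would need selqor and martov (R5), but martov is never obtained.

selqor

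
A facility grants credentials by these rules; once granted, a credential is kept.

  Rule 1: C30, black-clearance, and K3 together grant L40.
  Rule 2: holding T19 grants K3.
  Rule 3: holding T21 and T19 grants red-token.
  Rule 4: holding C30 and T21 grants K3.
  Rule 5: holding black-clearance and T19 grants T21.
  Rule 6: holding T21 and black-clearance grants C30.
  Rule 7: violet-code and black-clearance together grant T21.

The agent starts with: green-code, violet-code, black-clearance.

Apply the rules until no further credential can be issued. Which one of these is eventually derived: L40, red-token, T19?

Holding violet-code and black-clearance grants T21 (Rule 7).
Holding T21 and black-clearance grants C30 (Rule 6).
Holding C30 and T21 grants K3 (Rule 4).
Holding C30, black-clearance, and K3 grants L40 (Rule 1).
No rule produces T19, and it is not given. red-token would need T21 and T19 (Rule 3), but T19 is never granted.

L40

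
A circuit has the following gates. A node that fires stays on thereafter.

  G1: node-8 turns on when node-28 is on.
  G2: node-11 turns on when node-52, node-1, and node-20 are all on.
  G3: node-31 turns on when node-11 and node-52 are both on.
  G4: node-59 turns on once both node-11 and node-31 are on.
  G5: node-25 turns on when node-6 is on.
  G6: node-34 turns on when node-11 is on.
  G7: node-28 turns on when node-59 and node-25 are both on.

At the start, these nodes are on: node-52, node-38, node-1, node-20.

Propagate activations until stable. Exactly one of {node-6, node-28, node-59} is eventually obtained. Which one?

node-59

node-52, node-1, and node-20 are on, so node-11 turns on (G2).
node-11 and node-52 are on, so node-31 turns on (G3).
G4: node-11 and node-31 on → node-59 on.
No rule produces node-6, and it is not given. node-28 would need node-59 and node-25 (G7), but node-25 never turns on.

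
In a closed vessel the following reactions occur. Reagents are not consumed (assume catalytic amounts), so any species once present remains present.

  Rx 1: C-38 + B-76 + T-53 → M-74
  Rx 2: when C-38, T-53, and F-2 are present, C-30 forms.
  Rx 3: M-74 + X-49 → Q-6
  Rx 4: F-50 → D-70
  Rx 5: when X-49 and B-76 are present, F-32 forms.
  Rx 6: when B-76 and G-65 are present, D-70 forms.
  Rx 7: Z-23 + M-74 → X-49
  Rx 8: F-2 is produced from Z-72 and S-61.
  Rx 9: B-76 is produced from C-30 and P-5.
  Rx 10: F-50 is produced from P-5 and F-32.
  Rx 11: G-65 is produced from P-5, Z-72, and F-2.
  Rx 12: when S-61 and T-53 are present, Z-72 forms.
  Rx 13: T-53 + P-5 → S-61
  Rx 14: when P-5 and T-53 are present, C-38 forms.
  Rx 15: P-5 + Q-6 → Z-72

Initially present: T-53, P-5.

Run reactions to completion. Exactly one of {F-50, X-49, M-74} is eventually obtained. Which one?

T-53 and P-5 present → S-61 forms (Rx 13).
P-5 and T-53 present → C-38 forms (Rx 14).
S-61 and T-53 present → Z-72 forms (Rx 12).
Z-72 and S-61 present → F-2 forms (Rx 8).
C-38, T-53, and F-2 present → C-30 forms (Rx 2).
C-30 and P-5 present → B-76 forms (Rx 9).
C-38, B-76, and T-53 present → M-74 forms (Rx 1).
F-50 would need P-5 and F-32 (Rx 10), but F-32 never forms. X-49 would need Z-23 and M-74 (Rx 7), but Z-23 never forms.

M-74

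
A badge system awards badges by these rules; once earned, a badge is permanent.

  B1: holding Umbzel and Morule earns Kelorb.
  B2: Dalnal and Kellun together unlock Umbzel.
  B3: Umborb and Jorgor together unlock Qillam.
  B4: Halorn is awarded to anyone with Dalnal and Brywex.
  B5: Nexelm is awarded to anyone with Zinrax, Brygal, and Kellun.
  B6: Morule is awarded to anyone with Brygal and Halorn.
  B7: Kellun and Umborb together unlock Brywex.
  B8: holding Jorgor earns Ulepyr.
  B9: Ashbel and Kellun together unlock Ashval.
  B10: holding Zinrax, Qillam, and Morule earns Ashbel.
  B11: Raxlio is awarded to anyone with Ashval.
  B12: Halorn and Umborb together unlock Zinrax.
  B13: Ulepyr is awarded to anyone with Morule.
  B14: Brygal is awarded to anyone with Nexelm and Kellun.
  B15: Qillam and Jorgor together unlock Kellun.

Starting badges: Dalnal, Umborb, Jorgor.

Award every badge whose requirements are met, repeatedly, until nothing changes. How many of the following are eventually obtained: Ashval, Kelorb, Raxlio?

0

Ashval would need Ashbel and Kellun (B9), but Ashbel is never earned.
Kelorb would need Umbzel and Morule (B1), but Morule is never earned.
Raxlio would need Ashval (B11), but Ashval is never earned.
None of the 3 are reached.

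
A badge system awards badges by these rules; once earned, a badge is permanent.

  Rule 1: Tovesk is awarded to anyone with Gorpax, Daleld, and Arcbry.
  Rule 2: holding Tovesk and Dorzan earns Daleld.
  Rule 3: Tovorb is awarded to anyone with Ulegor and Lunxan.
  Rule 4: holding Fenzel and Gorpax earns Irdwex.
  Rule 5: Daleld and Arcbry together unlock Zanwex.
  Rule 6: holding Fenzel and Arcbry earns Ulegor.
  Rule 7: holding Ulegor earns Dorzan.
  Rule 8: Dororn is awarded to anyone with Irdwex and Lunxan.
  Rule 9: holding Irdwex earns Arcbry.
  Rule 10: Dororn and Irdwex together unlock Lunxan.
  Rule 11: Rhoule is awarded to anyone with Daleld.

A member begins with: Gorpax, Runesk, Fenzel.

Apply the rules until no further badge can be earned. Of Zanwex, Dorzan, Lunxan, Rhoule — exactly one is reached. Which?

With Fenzel and Gorpax, Irdwex is earned (Rule 4).
With Irdwex, Arcbry is earned (Rule 9).
With Fenzel and Arcbry, Ulegor is earned (Rule 6).
With Ulegor, Dorzan is earned (Rule 7).
Rhoule would need Daleld (Rule 11), but Daleld is never earned. Lunxan would need Dororn and Irdwex (Rule 10), but Dororn is never earned. Zanwex would need Daleld and Arcbry (Rule 5), but Daleld is never earned.

Dorzan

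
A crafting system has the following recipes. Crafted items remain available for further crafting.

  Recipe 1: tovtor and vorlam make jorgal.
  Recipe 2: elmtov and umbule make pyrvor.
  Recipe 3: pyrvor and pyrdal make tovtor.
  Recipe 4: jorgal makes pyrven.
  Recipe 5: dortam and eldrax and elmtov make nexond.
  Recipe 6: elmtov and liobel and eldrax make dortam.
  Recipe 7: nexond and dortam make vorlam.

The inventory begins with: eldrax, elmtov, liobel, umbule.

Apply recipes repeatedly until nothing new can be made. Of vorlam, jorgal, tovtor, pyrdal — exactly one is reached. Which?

elmtov and liobel and eldrax → dortam (Recipe 6).
Using Recipe 5, dortam, eldrax, and elmtov make nexond.
nexond and dortam → vorlam (Recipe 7).
jorgal would need tovtor and vorlam (Recipe 1), but tovtor is never obtained. tovtor would need pyrvor and pyrdal (Recipe 3), but pyrdal is never obtained. No rule produces pyrdal, and it is not given.

vorlam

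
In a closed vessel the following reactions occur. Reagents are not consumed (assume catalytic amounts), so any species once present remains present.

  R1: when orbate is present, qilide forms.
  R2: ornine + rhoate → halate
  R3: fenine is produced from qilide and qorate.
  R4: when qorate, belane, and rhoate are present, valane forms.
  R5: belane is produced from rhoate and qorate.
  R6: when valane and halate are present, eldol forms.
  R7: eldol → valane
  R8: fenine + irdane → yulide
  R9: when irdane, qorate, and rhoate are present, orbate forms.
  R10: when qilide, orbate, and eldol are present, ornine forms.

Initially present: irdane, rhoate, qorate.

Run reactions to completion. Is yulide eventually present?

Yes

irdane, qorate, and rhoate present → orbate forms (R9).
orbate present → qilide forms (R1).
qilide and qorate present → fenine forms (R3).
fenine and irdane present → yulide forms (R8).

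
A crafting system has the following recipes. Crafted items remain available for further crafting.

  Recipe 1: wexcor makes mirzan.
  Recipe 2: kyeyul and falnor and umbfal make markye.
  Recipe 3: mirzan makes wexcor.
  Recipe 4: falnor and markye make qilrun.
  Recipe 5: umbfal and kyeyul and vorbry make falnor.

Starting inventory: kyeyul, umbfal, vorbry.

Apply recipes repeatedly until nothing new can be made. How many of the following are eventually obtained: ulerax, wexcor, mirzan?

0

No rule produces ulerax, and it is not given.
wexcor would need mirzan (Recipe 3), but mirzan is never obtained.
mirzan would need wexcor (Recipe 1), but wexcor is never obtained.
None of the 3 are reached.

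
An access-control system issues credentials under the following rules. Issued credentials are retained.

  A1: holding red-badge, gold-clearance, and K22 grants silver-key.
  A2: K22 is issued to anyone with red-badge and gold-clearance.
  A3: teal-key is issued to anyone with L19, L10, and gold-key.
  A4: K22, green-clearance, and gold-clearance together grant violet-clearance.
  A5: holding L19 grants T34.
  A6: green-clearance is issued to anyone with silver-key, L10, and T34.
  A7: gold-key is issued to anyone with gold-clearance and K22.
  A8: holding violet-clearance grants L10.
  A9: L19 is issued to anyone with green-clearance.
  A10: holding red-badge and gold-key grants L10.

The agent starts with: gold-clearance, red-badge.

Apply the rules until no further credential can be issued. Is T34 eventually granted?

T34 would need L19 (A5), but L19 is never granted.

No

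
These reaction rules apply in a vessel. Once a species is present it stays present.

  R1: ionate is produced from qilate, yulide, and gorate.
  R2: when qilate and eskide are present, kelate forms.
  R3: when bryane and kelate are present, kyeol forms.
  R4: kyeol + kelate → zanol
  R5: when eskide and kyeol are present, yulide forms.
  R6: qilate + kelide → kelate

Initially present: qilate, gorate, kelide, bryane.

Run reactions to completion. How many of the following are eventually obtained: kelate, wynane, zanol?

2

qilate and kelide present → kelate forms (R6).
bryane and kelate present → kyeol forms (R3).
kyeol and kelate present → zanol forms (R4).
kelate: reached.
No rule produces wynane, and it is not given.
zanol: reached.
Reached: kelate and zanol — 2 of the 3.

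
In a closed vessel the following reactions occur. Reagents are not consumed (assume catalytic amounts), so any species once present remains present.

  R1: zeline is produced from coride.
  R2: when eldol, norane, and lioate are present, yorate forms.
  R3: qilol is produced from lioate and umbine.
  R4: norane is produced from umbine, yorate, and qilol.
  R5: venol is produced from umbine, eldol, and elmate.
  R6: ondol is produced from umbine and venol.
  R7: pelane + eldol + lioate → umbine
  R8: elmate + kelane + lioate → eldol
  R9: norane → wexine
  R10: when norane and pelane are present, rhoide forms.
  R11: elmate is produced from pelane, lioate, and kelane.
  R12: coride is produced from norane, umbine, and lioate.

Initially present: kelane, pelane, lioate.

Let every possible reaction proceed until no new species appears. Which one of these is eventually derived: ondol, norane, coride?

ondol

pelane, lioate, and kelane present → elmate forms (R11).
elmate, kelane, and lioate present → eldol forms (R8).
pelane, eldol, and lioate present → umbine forms (R7).
umbine, eldol, and elmate present → venol forms (R5).
umbine and venol present → ondol forms (R6).
coride would need norane, umbine, and lioate (R12), but norane never forms. norane would need umbine, yorate, and qilol (R4), but yorate never forms.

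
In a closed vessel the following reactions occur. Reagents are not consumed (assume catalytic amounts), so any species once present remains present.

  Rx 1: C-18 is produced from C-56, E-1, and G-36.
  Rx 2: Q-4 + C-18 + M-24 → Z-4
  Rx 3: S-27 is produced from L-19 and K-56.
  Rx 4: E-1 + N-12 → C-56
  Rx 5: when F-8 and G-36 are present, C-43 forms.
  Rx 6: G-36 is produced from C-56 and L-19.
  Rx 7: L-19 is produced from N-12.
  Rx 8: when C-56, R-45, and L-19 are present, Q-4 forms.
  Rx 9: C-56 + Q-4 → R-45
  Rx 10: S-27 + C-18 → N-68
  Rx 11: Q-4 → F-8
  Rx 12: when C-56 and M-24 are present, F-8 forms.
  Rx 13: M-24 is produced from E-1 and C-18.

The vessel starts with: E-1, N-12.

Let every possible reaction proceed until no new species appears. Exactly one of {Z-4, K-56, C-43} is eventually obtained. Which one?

E-1 and N-12 present → C-56 forms (Rx 4).
N-12 present → L-19 forms (Rx 7).
C-56 and L-19 present → G-36 forms (Rx 6).
C-56, E-1, and G-36 present → C-18 forms (Rx 1).
E-1 and C-18 present → M-24 forms (Rx 13).
C-56 and M-24 present → F-8 forms (Rx 12).
F-8 and G-36 present → C-43 forms (Rx 5).
No rule produces K-56, and it is not given. Z-4 would need Q-4, C-18, and M-24 (Rx 2), but Q-4 never forms.

C-43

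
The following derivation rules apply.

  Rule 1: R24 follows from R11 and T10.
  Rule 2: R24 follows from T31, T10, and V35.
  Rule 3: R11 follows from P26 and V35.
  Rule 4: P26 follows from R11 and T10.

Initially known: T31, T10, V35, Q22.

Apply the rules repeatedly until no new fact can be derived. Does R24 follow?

T31, T10, and V35 hold, so R24 follows (Rule 2).

Yes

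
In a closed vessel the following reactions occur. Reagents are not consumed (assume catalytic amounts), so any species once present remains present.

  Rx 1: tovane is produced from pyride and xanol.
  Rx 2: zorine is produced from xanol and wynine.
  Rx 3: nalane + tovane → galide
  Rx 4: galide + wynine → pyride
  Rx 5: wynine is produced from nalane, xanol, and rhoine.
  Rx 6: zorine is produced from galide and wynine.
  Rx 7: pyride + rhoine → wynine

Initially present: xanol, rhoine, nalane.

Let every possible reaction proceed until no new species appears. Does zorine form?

nalane, xanol, and rhoine present → wynine forms (Rx 5).
xanol and wynine present → zorine forms (Rx 2).

Yes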